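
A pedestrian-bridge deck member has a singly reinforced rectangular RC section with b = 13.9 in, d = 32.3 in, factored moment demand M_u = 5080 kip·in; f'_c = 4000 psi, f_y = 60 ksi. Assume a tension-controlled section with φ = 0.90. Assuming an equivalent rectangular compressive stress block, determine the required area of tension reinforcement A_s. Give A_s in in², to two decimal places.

A_s ≈ 3.10 in²

M_n = M_u/φ = 5080/0.90 = 5644.44 kip·in.
From M_n = 0.85 f'_c a b (d − a/2):
a = d − √(d² − 2M_n/(0.85 f'_c b)) = 32.3 − √(32.3² − 2 × 5644.44/(0.85 × 4 × 13.9)) = 3.938 in.
A_s = 0.85 f'_c a b / f_y = 0.85 × 4 × 3.938 × 13.9 / 60 = 3.102 in².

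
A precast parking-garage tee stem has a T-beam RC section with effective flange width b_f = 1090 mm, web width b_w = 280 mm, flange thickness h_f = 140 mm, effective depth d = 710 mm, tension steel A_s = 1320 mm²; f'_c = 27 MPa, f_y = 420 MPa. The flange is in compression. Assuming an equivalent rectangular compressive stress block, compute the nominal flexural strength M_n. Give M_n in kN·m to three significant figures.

M_n ≈ 387 kN·m

Tension: T = A_s f_y = 1320 × 420 = 554400 N.
Try a within the flange: a = T/(0.85 f'_c b_f) = 554400/(0.85 × 27 × 1090) = 22.16 mm.
Since a = 22.16 ≤ h_f = 140 mm, the stress block lies entirely in the flange; analyse as a rectangular beam of width b_f.
M_n = T(d − a/2) = 554400 × (710 − 11.08) = 387.48 × 10⁶ N·mm.
M_n = 387.48 kN·m.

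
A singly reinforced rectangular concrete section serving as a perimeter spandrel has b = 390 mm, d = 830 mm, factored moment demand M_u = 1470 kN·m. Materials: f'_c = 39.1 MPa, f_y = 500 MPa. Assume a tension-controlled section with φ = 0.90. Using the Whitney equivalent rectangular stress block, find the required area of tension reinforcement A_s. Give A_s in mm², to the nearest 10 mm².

M_n = M_u/φ = 1470/0.90 = 1633.33 kN·m.
With M_n = 0.85 f'_c a b (d − a/2), solve the quadratic for a:
a = d − √(d² − 2M_n/(0.85 f'_c b)) = 830 − √(830² − 2 × 1633.33×10⁶/(0.85 × 39.1 × 390)) = 169.03 mm.
A_s = 0.85 f'_c a b / f_y = 0.85 × 39.1 × 169.03 × 390 / 500 = 4381.8 mm².

A_s ≈ 4380 mm²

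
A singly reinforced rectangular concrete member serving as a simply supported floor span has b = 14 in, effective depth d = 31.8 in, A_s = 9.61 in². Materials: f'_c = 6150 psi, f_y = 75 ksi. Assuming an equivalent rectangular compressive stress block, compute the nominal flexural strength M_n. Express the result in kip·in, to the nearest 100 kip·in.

M_n ≈ 19400 kip·in

T = A_s f_y = 9.61 × 75 = 720.75 kips.
a = T/(0.85 f'_c b) = 720.75/(0.85 × 6.15 × 14) = 9.848 in.
M_n = T(d − a/2) = 720.75 × (31.8 − 4.924) = 19370.9 kip·in.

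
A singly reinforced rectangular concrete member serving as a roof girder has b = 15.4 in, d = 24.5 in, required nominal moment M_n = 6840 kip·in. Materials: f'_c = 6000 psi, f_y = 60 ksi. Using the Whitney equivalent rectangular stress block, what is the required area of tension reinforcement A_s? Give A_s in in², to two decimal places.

A_s ≈ 5.05 in²

From M_n = 0.85 f'_c a b (d − a/2):
a = d − √(d² − 2M_n/(0.85 f'_c b)) = 24.5 − √(24.5² − 2 × 6840/(0.85 × 6 × 15.4)) = 3.859 in.
A_s = 0.85 f'_c a b / f_y = 0.85 × 6 × 3.859 × 15.4 / 60 = 5.051 in².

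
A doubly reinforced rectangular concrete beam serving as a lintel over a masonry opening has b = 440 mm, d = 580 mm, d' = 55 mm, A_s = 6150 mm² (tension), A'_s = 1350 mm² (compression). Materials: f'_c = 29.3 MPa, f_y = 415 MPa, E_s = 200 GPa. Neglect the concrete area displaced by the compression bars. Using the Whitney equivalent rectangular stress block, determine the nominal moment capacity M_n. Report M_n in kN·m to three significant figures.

Assume both tension and compression steel yield.
Net tension couple steel: A_s − A'_s = 4800 mm².
a = (A_s − A'_s) f_y / (0.85 f'_c b) = 1992000/(0.85 × 29.3 × 440) = 181.78 mm.
c = a/β₁ = 181.78/0.841 = 216.15 mm; ε'_s = 0.003(c − d')/c = 0.0022 ≥ f_y/E_s = 0.0021, so compression steel does yield.
M_n = (A_s − A'_s) f_y (d − a/2) + A'_s f_y (d − d') = [1992000 × (580 − 90.89) + 560250 × (580 − 55)] × 10⁻⁶ = 974.31 + 294.13 = 1268.44 kN·m.

M_n ≈ 1270 kN·m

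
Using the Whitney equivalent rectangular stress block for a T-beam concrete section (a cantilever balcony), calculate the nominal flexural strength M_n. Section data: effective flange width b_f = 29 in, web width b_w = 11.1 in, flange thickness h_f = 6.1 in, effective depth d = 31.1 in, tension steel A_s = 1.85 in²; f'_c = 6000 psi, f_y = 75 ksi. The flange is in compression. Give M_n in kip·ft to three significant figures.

M_n ≈ 354 kip·ft

Tension: T = A_s f_y = 1.85 × 75 = 138.75 kips.
Try a within the flange: a = T/(0.85 f'_c b_f) = 138.75/(0.85 × 6 × 29) = 0.938 in.
Since a = 0.938 ≤ h_f = 6.1 in, the stress block lies entirely in the flange; analyse as a rectangular beam of width b_f.
M_n = T(d − a/2) = 138.75 × (31.1 − 0.469) = 4250.1 kip·in.
M_n = 4250.1/12 = 354.18 kip·ft.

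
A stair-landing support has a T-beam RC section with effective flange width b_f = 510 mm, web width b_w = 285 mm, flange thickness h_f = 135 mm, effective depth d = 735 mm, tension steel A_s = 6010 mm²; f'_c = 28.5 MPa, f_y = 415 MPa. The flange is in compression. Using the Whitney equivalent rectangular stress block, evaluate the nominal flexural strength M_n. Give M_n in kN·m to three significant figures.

M_n ≈ 1560 kN·m

Tension: T = A_s f_y = 6010 × 415 = 2494150 N.
Try a within the flange: a = T/(0.85 f'_c b_f) = 2494150/(0.85 × 28.5 × 510) = 201.88 mm.
a = 201.88 > h_f = 135 mm: the block extends into the web. Split into flange-overhang and web parts.
C_f = 0.85 f'_c (b_f − b_w) h_f = 0.85 × 28.5 × (510 − 285) × 135 = 735834 N.
Remaining web compression depth: a_w = (T − C_f)/(0.85 f'_c b_w) = (2494150 − 735834)/(0.85 × 28.5 × 285) = 254.68 mm.
M_n = C_f(d − h_f/2) + (T − C_f)(d − a_w/2) = 735834 × (735 − 67.5) + 1758316 × (735 − 127.34) = 491.17 + 1068.46 = 1559.63 × 10⁶ N·mm.
M_n = 1559.63 kN·m.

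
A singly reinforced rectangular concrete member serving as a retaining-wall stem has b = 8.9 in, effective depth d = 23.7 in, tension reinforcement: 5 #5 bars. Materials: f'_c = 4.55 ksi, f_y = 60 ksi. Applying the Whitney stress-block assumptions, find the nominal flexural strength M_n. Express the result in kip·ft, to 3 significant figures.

M_n ≈ 173 kip·ft

A_s = 5 × 0.31 = 1.55 in².
T = A_s f_y = 1.55 × 60 = 93 kips.
a = T/(0.85 f'_c b) = 93/(0.85 × 4.55 × 8.9) = 2.702 in.
M_n = T(d − a/2) = 93 × (23.7 − 1.351) = 2078.5 kip·in = 2078.5/12 = 173.21 kip·ft.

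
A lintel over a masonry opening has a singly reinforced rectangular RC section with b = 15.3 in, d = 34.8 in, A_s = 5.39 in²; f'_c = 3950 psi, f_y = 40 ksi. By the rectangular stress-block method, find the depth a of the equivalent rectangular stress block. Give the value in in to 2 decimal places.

a ≈ 4.20 in

T = A_s f_y = 5.39 × 40 = 215.6 kips.
a = T/(0.85 f'_c b) = 215.6/(0.85 × 3.95 × 15.3) = 4.20 in.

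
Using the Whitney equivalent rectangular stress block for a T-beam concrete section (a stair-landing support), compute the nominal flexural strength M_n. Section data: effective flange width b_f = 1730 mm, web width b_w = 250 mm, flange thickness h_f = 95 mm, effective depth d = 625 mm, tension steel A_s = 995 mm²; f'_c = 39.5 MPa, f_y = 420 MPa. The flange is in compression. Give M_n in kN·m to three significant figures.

M_n ≈ 260 kN·m

Tension: T = A_s f_y = 995 × 420 = 417900 N.
Try a within the flange: a = T/(0.85 f'_c b_f) = 417900/(0.85 × 39.5 × 1730) = 7.19 mm.
Since a = 7.19 ≤ h_f = 95 mm, the stress block lies entirely in the flange; analyse as a rectangular beam of width b_f.
M_n = T(d − a/2) = 417900 × (625 − 3.595) = 259.69 × 10⁶ N·mm.
M_n = 259.69 kN·m.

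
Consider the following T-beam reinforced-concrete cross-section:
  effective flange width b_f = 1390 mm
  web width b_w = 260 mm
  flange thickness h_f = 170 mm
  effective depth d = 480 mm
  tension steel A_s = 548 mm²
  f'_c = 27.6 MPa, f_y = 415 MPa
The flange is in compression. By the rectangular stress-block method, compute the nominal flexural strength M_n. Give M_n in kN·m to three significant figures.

M_n ≈ 108 kN·m

Tension: T = A_s f_y = 548 × 415 = 227420 N.
Try a within the flange: a = T/(0.85 f'_c b_f) = 227420/(0.85 × 27.6 × 1390) = 6.97 mm.
Since a = 6.97 ≤ h_f = 170 mm, the stress block lies entirely in the flange; analyse as a rectangular beam of width b_f.
M_n = T(d − a/2) = 227420 × (480 − 3.485) = 108.37 × 10⁶ N·mm.
M_n = 108.37 kN·m.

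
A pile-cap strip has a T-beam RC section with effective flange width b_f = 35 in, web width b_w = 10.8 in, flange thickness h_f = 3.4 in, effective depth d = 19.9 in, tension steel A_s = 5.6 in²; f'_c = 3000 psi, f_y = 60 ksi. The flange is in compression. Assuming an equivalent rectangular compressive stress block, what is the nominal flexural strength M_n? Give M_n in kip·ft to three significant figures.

M_n ≈ 503 kip·ft

Tension: T = A_s f_y = 5.6 × 60 = 336 kips.
Try a within the flange: a = T/(0.85 f'_c b_f) = 336/(0.85 × 3 × 35) = 3.765 in.
a = 3.765 > h_f = 3.4 in: the block extends into the web. Split into flange-overhang and web parts.
C_f = 0.85 f'_c (b_f − b_w) h_f = 0.85 × 3 × (35 − 10.8) × 3.4 = 209.8 kips.
Remaining web compression depth: a_w = (T − C_f)/(0.85 f'_c b_w) = (336 − 209.8)/(0.85 × 3 × 10.8) = 4.582 in.
M_n = C_f(d − h_f/2) + (T − C_f)(d − a_w/2) = 209.8 × (19.9 − 1.7) + 126.2 × (19.9 − 2.291) = 3818.4 + 2222.3 = 6040.7 kip·in.
M_n = 6040.7/12 = 503.39 kip·ft.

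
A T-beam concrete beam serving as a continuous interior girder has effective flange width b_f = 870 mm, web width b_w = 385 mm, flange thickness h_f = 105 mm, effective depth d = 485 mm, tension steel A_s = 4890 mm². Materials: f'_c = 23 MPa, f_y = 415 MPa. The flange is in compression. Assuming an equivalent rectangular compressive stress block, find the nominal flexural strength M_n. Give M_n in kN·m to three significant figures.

Tension: T = A_s f_y = 4890 × 415 = 2029350 N.
Try a within the flange: a = T/(0.85 f'_c b_f) = 2029350/(0.85 × 23 × 870) = 119.31 mm.
a = 119.31 > h_f = 105 mm: the block extends into the web. Split into flange-overhang and web parts.
C_f = 0.85 f'_c (b_f − b_w) h_f = 0.85 × 23 × (870 − 385) × 105 = 995584 N.
Remaining web compression depth: a_w = (T − C_f)/(0.85 f'_c b_w) = (2029350 − 995584)/(0.85 × 23 × 385) = 137.35 mm.
M_n = C_f(d − h_f/2) + (T − C_f)(d − a_w/2) = 995584 × (485 − 52.5) + 1033766 × (485 − 68.675) = 430.59 + 430.38 = 860.97 × 10⁶ N·mm.
M_n = 860.97 kN·m.

M_n ≈ 861 kN·m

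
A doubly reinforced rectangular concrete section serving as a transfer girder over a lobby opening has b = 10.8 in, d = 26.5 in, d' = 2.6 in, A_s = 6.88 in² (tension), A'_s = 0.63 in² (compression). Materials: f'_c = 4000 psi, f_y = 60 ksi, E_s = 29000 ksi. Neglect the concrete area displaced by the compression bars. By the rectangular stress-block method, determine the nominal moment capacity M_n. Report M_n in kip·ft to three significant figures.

Assume both steels yield.
a = (A_s − A'_s) f_y/(0.85 f'_c b) = (6.88 − 0.63) × 60/(0.85 × 4 × 10.8) = 10.212 in.
c = a/β₁ = 10.212/0.85 = 12.014 in; ε'_s = 0.003(c − d')/c = 0.0024 ≥ ε_y = 0.0021, so the compression steel yields.
M_n = (A_s − A'_s) f_y (d − a/2) + A'_s f_y (d − d') = 375 × (26.5 − 5.106) + 37.8 × (26.5 − 2.6) = 8022.8 + 903.4 = 8926.2 kip·in = 8926.2/12 = 743.85 kip·ft.

M_n ≈ 744 kip·ft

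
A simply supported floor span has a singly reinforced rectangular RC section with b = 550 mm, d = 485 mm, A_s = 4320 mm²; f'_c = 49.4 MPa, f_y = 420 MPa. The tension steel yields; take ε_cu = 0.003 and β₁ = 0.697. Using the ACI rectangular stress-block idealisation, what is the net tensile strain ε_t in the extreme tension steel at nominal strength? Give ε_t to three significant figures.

ε_t ≈ 0.00991

a = A_s f_y/(0.85 f'_c b) = 78.56 mm.
β₁ = 0.697, so c = a/β₁ = 78.56/0.697 = 112.71 mm.
From the linear strain diagram with ε_cu = 0.003: ε_t = 0.003 (d − c)/c = 0.003 × (485 − 112.71)/112.71 = 0.00991.
Since ε_t ≥ 0.005, the section is tension-controlled.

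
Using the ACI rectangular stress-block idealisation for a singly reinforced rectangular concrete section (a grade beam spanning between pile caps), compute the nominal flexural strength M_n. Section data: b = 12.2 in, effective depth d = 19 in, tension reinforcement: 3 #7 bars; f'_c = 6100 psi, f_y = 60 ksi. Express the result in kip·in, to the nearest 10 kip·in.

A_s = 3 × 0.6 = 1.8 in².
T = A_s f_y = 1.8 × 60 = 108 kips.
a = T/(0.85 f'_c b) = 108/(0.85 × 6.1 × 12.2) = 1.707 in.
M_n = T(d − a/2) = 108 × (19 − 0.8535) = 1959.8 kip·in.

M_n ≈ 1960 kip·in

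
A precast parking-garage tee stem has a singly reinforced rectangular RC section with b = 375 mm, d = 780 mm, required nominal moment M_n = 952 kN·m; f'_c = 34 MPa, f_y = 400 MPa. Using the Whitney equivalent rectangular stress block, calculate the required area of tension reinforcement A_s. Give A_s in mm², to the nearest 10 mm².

With M_n = 0.85 f'_c a b (d − a/2), solve the quadratic for a:
a = d − √(d² − 2M_n/(0.85 f'_c b)) = 780 − √(780² − 2 × 952×10⁶/(0.85 × 34 × 375)) = 122.19 mm.
A_s = 0.85 f'_c a b / f_y = 0.85 × 34 × 122.19 × 375 / 400 = 3310.6 mm².

A_s ≈ 3310 mm²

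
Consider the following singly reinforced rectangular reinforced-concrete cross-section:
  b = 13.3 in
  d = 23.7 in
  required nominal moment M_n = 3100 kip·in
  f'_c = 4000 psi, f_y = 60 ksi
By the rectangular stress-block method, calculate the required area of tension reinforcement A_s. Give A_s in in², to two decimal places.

From M_n = 0.85 f'_c a b (d − a/2):
a = d − √(d² − 2M_n/(0.85 f'_c b)) = 23.7 − √(23.7² − 2 × 3100/(0.85 × 4 × 13.3)) = 3.095 in.
A_s = 0.85 f'_c a b / f_y = 0.85 × 4 × 3.095 × 13.3 / 60 = 2.333 in².

A_s ≈ 2.33 in²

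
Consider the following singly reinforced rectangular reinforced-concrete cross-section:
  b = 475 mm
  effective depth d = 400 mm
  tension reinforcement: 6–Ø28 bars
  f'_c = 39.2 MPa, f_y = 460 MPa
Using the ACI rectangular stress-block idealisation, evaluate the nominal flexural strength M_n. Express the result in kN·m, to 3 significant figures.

A_s = 6 × 616 = 3696 mm².
T = A_s f_y = 3696 × 460 = 1700160 N = 1700.16 kN.
From C = T: a = T/(0.85 f'_c b) = 1700160/(0.85 × 39.2 × 475) = 107.42 mm.
M_n = T(d − a/2) = 1700.16 kN × (400 − 53.71) mm = 588.75 kN·m.

M_n ≈ 589 kN·m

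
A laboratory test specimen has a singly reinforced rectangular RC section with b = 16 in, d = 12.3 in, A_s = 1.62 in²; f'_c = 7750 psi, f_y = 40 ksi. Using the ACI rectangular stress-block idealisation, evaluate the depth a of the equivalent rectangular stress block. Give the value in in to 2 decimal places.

a ≈ 0.61 in

T = A_s f_y = 1.62 × 40 = 64.8 kips.
a = T/(0.85 f'_c b) = 64.8/(0.85 × 7.75 × 16) = 0.61 in.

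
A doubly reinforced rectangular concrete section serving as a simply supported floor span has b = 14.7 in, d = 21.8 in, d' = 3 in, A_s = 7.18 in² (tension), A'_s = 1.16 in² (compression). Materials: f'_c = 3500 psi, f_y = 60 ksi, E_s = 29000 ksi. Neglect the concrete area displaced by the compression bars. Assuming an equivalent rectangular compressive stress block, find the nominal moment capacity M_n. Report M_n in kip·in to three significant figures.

M_n ≈ 7690 kip·in

Assume both steels yield.
a = (A_s − A'_s) f_y/(0.85 f'_c b) = (7.18 − 1.16) × 60/(0.85 × 3.5 × 14.7) = 8.259 in.
c = a/β₁ = 8.259/0.85 = 9.716 in; ε'_s = 0.003(c − d')/c = 0.0021 ≥ ε_y = 0.0021, so the compression steel yields.
M_n = (A_s − A'_s) f_y (d − a/2) + A'_s f_y (d − d') = 361.2 × (21.8 − 4.1295) + 69.6 × (21.8 − 3) = 6382.6 + 1308.5 = 7691.1 kip·in.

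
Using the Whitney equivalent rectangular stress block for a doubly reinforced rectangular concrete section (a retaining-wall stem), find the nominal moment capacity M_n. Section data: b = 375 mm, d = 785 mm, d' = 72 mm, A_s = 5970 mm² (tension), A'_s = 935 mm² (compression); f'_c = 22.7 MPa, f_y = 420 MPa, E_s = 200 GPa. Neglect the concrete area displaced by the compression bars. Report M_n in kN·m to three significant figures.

Assume both tension and compression steel yield.
Net tension couple steel: A_s − A'_s = 5035 mm².
a = (A_s − A'_s) f_y / (0.85 f'_c b) = 2114700/(0.85 × 22.7 × 375) = 292.26 mm.
c = a/β₁ = 292.26/0.85 = 343.84 mm; ε'_s = 0.003(c − d')/c = 0.0024 ≥ f_y/E_s = 0.0021, so compression steel does yield.
M_n = (A_s − A'_s) f_y (d − a/2) + A'_s f_y (d − d') = [2114700 × (785 − 146.13) + 392700 × (785 − 72)] × 10⁻⁶ = 1351.02 + 280.00 = 1631.02 kN·m.

M_n ≈ 1630 kN·m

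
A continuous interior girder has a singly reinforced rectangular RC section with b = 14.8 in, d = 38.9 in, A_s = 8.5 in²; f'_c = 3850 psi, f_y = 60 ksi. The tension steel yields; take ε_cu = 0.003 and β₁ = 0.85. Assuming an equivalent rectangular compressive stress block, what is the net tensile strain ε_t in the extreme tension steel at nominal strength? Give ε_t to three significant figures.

a = A_s f_y/(0.85 f'_c b) = 10.530 in.
β₁ = 0.85, so c = a/β₁ = 10.530/0.85 = 12.388 in.
From the linear strain diagram with ε_cu = 0.003: ε_t = 0.003 (d − c)/c = 0.003 × (38.9 − 12.388)/12.388 = 0.00642.
Since ε_t ≥ 0.005, the section is tension-controlled.

ε_t ≈ 0.00642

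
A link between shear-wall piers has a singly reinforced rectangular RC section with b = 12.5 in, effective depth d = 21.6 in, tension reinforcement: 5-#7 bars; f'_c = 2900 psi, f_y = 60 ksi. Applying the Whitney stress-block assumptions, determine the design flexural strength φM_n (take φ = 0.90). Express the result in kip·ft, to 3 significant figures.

φM_n ≈ 252 kip·ft

A_s = 5 × 0.6 = 3 in².
T = A_s f_y = 3 × 60 = 180 kips.
a = T/(0.85 f'_c b) = 180/(0.85 × 2.9 × 12.5) = 5.842 in.
M_n = T(d − a/2) = 180 × (21.6 − 2.921) = 3362.2 kip·in = 3362.2/12 = 280.18 kip·ft.
φM_n = 0.90 × 280.18 = 252.16 kip·ft.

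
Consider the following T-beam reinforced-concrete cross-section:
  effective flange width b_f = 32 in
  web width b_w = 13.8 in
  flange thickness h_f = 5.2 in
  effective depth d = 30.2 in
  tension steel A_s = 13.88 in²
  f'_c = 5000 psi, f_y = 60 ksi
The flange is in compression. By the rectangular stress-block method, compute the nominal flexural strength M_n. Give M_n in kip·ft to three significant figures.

Tension: T = A_s f_y = 13.88 × 60 = 832.8 kips.
Try a within the flange: a = T/(0.85 f'_c b_f) = 832.8/(0.85 × 5 × 32) = 6.124 in.
a = 6.124 > h_f = 5.2 in: the block extends into the web. Split into flange-overhang and web parts.
C_f = 0.85 f'_c (b_f − b_w) h_f = 0.85 × 5 × (32 − 13.8) × 5.2 = 402.2 kips.
Remaining web compression depth: a_w = (T − C_f)/(0.85 f'_c b_w) = (832.8 − 402.2)/(0.85 × 5 × 13.8) = 7.342 in.
M_n = C_f(d − h_f/2) + (T − C_f)(d − a_w/2) = 402.2 × (30.2 − 2.6) + 430.6 × (30.2 − 3.671) = 11100.7 + 11423.4 = 22524.1 kip·in.
M_n = 22524.1/12 = 1877.01 kip·ft.

M_n ≈ 1880 kip·ft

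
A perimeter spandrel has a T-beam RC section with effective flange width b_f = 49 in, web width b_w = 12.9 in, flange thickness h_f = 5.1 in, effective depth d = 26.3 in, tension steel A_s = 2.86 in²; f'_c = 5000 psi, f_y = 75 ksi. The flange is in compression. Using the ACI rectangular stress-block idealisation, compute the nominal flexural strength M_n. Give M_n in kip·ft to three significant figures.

M_n ≈ 461 kip·ft

Tension: T = A_s f_y = 2.86 × 75 = 214.5 kips.
Try a within the flange: a = T/(0.85 f'_c b_f) = 214.5/(0.85 × 5 × 49) = 1.030 in.
Since a = 1.030 ≤ h_f = 5.1 in, the stress block lies entirely in the flange; analyse as a rectangular beam of width b_f.
M_n = T(d − a/2) = 214.5 × (26.3 − 0.515) = 5530.9 kip·in.
M_n = 5530.9/12 = 460.91 kip·ft.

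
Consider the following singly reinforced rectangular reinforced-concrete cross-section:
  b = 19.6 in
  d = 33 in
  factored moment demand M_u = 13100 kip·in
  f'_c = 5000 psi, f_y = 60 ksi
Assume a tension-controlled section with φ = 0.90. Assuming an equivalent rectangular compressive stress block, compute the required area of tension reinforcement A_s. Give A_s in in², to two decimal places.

A_s ≈ 8.06 in²

M_n = M_u/φ = 13100/0.90 = 14555.6 kip·in.
From M_n = 0.85 f'_c a b (d − a/2):
a = d − √(d² − 2M_n/(0.85 f'_c b)) = 33 − √(33² − 2 × 14555.6/(0.85 × 5 × 19.6)) = 5.806 in.
A_s = 0.85 f'_c a b / f_y = 0.85 × 5 × 5.806 × 19.6 / 60 = 8.061 in².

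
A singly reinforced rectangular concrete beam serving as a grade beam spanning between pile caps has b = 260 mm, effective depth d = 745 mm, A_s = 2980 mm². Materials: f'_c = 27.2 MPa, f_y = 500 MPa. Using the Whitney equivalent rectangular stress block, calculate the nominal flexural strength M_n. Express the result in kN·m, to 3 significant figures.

M_n ≈ 925 kN·m

T = A_s f_y = 2980 × 500 = 1490000 N = 1490 kN.
From C = T: a = T/(0.85 f'_c b) = 1490000/(0.85 × 27.2 × 260) = 247.87 mm.
M_n = T(d − a/2) = 1490 kN × (745 − 123.935) mm = 925.39 kN·m.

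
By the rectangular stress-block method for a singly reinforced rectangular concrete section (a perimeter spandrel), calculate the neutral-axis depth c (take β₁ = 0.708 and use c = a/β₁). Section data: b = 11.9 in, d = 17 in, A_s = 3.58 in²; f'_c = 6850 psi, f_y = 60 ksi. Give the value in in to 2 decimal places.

T = A_s f_y = 3.58 × 60 = 214.8 kips.
a = T/(0.85 f'_c b) = 214.8/(0.85 × 6.85 × 11.9) = 3.1001 in.
With β₁ = 0.708, c = a/β₁ = 3.1001/0.708 = 4.38 in.

c ≈ 4.38 in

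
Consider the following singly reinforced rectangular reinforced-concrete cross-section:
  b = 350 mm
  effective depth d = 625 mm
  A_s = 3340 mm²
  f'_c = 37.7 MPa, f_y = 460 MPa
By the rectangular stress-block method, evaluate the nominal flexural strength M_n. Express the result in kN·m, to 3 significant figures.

T = A_s f_y = 3340 × 460 = 1536400 N = 1536.4 kN.
From C = T: a = T/(0.85 f'_c b) = 1536400/(0.85 × 37.7 × 350) = 136.99 mm.
M_n = T(d − a/2) = 1536.4 kN × (625 − 68.495) mm = 855.01 kN·m.

M_n ≈ 855 kN·m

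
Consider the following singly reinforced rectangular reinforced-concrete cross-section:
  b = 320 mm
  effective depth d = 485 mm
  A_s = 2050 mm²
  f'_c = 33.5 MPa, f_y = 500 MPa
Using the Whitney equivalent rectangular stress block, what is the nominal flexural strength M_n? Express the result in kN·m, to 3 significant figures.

T = A_s f_y = 2050 × 500 = 1025000 N = 1025 kN.
From C = T: a = T/(0.85 f'_c b) = 1025000/(0.85 × 33.5 × 320) = 112.49 mm.
M_n = T(d − a/2) = 1025 kN × (485 − 56.245) mm = 439.47 kN·m.

M_n ≈ 439 kN·m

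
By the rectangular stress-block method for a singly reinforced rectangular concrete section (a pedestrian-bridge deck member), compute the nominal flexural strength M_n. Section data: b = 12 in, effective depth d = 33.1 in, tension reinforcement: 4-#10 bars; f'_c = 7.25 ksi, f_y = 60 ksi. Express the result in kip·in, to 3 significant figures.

M_n ≈ 9460 kip·in

A_s = 4 × 1.27 = 5.08 in².
T = A_s f_y = 5.08 × 60 = 304.8 kips.
a = T/(0.85 f'_c b) = 304.8/(0.85 × 7.25 × 12) = 4.122 in.
M_n = T(d − a/2) = 304.8 × (33.1 − 2.061) = 9460.7 kip·in.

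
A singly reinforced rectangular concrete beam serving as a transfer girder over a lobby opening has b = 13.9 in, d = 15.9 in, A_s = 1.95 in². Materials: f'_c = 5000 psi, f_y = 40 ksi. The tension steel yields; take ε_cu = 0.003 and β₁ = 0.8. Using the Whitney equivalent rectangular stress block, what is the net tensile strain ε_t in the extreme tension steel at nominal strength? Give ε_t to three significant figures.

ε_t ≈ 0.0259

a = A_s f_y/(0.85 f'_c b) = 1.320 in.
β₁ = 0.8, so c = a/β₁ = 1.320/0.8 = 1.650 in.
From the linear strain diagram with ε_cu = 0.003: ε_t = 0.003 (d − c)/c = 0.003 × (15.9 − 1.650)/1.650 = 0.0259.
Since ε_t ≥ 0.005, the section is tension-controlled.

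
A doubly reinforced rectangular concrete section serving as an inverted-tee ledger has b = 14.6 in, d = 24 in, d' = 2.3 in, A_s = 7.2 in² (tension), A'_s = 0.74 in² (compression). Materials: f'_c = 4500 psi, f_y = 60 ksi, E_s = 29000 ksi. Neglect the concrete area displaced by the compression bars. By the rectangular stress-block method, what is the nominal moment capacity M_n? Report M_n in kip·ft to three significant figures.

Assume both steels yield.
a = (A_s − A'_s) f_y/(0.85 f'_c b) = (7.2 − 0.74) × 60/(0.85 × 4.5 × 14.6) = 6.941 in.
c = a/β₁ = 6.941/0.825 = 8.413 in; ε'_s = 0.003(c − d')/c = 0.0022 ≥ ε_y = 0.0021, so the compression steel yields.
M_n = (A_s − A'_s) f_y (d − a/2) + A'_s f_y (d − d') = 387.6 × (24 − 3.4705) + 44.4 × (24 − 2.3) = 7957.2 + 963.5 = 8920.7 kip·in = 8920.7/12 = 743.39 kip·ft.

M_n ≈ 743 kip·ft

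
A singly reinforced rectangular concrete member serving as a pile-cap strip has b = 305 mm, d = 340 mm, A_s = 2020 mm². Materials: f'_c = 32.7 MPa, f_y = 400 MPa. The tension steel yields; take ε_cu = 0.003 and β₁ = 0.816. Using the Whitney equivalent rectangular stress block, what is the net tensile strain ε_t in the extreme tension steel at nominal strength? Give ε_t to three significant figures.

ε_t ≈ 0.00573

a = A_s f_y/(0.85 f'_c b) = 95.31 mm.
β₁ = 0.816, so c = a/β₁ = 95.31/0.816 = 116.80 mm.
From the linear strain diagram with ε_cu = 0.003: ε_t = 0.003 (d − c)/c = 0.003 × (340 − 116.80)/116.80 = 0.00573.
Since ε_t ≥ 0.005, the section is tension-controlled.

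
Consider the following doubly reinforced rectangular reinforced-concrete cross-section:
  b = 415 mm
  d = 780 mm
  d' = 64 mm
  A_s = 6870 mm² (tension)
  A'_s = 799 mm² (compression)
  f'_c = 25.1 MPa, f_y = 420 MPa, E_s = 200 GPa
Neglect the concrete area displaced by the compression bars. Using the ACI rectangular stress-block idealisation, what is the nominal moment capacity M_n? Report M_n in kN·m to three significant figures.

Assume both tension and compression steel yield.
Net tension couple steel: A_s − A'_s = 6071 mm².
a = (A_s − A'_s) f_y / (0.85 f'_c b) = 2549820/(0.85 × 25.1 × 415) = 287.98 mm.
c = a/β₁ = 287.98/0.85 = 338.80 mm; ε'_s = 0.003(c − d')/c = 0.0024 ≥ f_y/E_s = 0.0021, so compression steel does yield.
M_n = (A_s − A'_s) f_y (d − a/2) + A'_s f_y (d − d') = [2549820 × (780 − 143.99) + 335580 × (780 − 64)] × 10⁻⁶ = 1621.71 + 240.28 = 1861.99 kN·m.

M_n ≈ 1860 kN·m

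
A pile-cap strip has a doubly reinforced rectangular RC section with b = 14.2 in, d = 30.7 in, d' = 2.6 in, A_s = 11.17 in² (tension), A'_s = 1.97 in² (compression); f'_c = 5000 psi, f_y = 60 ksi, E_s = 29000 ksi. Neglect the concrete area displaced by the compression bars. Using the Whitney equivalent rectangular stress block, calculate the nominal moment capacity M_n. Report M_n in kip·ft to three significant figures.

Assume both steels yield.
a = (A_s − A'_s) f_y/(0.85 f'_c b) = (11.17 − 1.97) × 60/(0.85 × 5 × 14.2) = 9.147 in.
c = a/β₁ = 9.147/0.8 = 11.434 in; ε'_s = 0.003(c − d')/c = 0.0023 ≥ ε_y = 0.0021, so the compression steel yields.
M_n = (A_s − A'_s) f_y (d − a/2) + A'_s f_y (d − d') = 552 × (30.7 − 4.5735) + 118.2 × (30.7 − 2.6) = 14421.8 + 3321.4 = 17743.2 kip·in = 17743.2/12 = 1478.60 kip·ft.

M_n ≈ 1480 kip·ft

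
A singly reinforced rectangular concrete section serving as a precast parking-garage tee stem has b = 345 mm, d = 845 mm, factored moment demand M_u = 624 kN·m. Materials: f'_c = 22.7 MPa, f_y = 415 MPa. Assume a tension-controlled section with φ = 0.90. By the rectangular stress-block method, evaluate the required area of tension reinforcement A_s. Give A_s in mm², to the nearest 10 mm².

A_s ≈ 2150 mm²

M_n = M_u/φ = 624/0.90 = 693.333 kN·m.
With M_n = 0.85 f'_c a b (d − a/2), solve the quadratic for a:
a = d − √(d² − 2M_n/(0.85 f'_c b)) = 845 − √(845² − 2 × 693.333×10⁶/(0.85 × 22.7 × 345)) = 133.86 mm.
A_s = 0.85 f'_c a b / f_y = 0.85 × 22.7 × 133.86 × 345 / 415 = 2147.2 mm².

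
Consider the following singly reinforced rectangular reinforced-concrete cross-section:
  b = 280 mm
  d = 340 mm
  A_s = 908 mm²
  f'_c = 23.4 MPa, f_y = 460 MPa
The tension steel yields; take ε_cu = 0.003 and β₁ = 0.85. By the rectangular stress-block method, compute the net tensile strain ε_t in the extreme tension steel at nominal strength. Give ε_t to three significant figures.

ε_t ≈ 0.00856

a = A_s f_y/(0.85 f'_c b) = 75.00 mm.
β₁ = 0.85, so c = a/β₁ = 75.00/0.85 = 88.24 mm.
From the linear strain diagram with ε_cu = 0.003: ε_t = 0.003 (d − c)/c = 0.003 × (340 − 88.24)/88.24 = 0.00856.
Since ε_t ≥ 0.005, the section is tension-controlled.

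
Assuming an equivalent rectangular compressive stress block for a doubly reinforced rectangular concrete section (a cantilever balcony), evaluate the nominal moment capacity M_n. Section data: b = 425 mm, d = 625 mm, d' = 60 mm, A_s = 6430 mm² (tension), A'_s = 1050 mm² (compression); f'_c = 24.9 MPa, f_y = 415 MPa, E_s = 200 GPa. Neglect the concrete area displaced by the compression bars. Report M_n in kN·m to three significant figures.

M_n ≈ 1360 kN·m

Assume both tension and compression steel yield.
Net tension couple steel: A_s − A'_s = 5380 mm².
a = (A_s − A'_s) f_y / (0.85 f'_c b) = 2232700/(0.85 × 24.9 × 425) = 248.21 mm.
c = a/β₁ = 248.21/0.85 = 292.01 mm; ε'_s = 0.003(c − d')/c = 0.0024 ≥ f_y/E_s = 0.0021, so compression steel does yield.
M_n = (A_s − A'_s) f_y (d − a/2) + A'_s f_y (d − d') = [2232700 × (625 − 124.105) + 435750 × (625 − 60)] × 10⁻⁶ = 1118.35 + 246.20 = 1364.55 kN·m.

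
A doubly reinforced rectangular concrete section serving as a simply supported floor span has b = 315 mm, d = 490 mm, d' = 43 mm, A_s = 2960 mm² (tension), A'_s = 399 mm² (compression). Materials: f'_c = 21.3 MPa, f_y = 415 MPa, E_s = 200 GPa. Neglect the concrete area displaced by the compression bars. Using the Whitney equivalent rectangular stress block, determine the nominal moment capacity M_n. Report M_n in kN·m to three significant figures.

M_n ≈ 496 kN·m

Assume both tension and compression steel yield.
Net tension couple steel: A_s − A'_s = 2561 mm².
a = (A_s − A'_s) f_y / (0.85 f'_c b) = 1062815/(0.85 × 21.3 × 315) = 186.36 mm.
c = a/β₁ = 186.36/0.85 = 219.25 mm; ε'_s = 0.003(c − d')/c = 0.0024 ≥ f_y/E_s = 0.0021, so compression steel does yield.
M_n = (A_s − A'_s) f_y (d − a/2) + A'_s f_y (d − d') = [1062815 × (490 − 93.18) + 165585 × (490 − 43)] × 10⁻⁶ = 421.75 + 74.02 = 495.77 kN·m.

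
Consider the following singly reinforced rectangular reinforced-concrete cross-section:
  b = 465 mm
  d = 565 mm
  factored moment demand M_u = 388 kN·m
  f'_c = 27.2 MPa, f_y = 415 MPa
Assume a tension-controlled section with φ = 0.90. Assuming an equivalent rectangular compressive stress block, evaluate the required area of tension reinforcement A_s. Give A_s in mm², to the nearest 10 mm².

A_s ≈ 1970 mm²

M_n = M_u/φ = 388/0.90 = 431.111 kN·m.
With M_n = 0.85 f'_c a b (d − a/2), solve the quadratic for a:
a = d − √(d² − 2M_n/(0.85 f'_c b)) = 565 − √(565² − 2 × 431.111×10⁶/(0.85 × 27.2 × 465)) = 76.10 mm.
A_s = 0.85 f'_c a b / f_y = 0.85 × 27.2 × 76.10 × 465 / 415 = 1971.4 mm².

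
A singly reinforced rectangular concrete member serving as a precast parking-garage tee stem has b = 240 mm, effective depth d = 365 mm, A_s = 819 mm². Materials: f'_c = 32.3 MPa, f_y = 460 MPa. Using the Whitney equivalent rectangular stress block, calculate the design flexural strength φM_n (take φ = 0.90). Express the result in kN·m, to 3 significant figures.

T = A_s f_y = 819 × 460 = 376740 N = 376.74 kN.
From C = T: a = T/(0.85 f'_c b) = 376740/(0.85 × 32.3 × 240) = 57.18 mm.
M_n = T(d − a/2) = 376.74 kN × (365 − 28.59) mm = 126.74 kN·m.
φM_n = 0.90 × 126.74 = 114.07 kN·m.

φM_n ≈ 114 kN·m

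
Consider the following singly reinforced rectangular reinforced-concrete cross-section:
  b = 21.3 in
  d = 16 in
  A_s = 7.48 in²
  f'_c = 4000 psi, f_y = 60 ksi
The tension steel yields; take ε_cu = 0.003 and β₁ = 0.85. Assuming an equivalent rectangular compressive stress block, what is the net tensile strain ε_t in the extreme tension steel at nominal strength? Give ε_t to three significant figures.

a = A_s f_y/(0.85 f'_c b) = 6.197 in.
β₁ = 0.85, so c = a/β₁ = 6.197/0.85 = 7.291 in.
From the linear strain diagram with ε_cu = 0.003: ε_t = 0.003 (d − c)/c = 0.003 × (16 − 7.291)/7.291 = 0.00358.
ε_t < 0.004 — the section is over-reinforced for flexure under ACI limits.

ε_t ≈ 0.00358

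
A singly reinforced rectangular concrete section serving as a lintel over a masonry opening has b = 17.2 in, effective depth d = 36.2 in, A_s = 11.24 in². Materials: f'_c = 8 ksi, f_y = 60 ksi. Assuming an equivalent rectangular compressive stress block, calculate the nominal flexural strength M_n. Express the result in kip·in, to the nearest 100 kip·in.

M_n ≈ 22500 kip·in

T = A_s f_y = 11.24 × 60 = 674.4 kips.
a = T/(0.85 f'_c b) = 674.4/(0.85 × 8 × 17.2) = 5.766 in.
M_n = T(d − a/2) = 674.4 × (36.2 − 2.883) = 22469.0 kip·in.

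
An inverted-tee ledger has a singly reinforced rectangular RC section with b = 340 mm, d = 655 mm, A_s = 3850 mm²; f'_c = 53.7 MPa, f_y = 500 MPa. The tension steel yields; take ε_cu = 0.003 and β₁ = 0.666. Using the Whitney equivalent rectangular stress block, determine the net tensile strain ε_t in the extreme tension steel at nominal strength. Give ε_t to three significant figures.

a = A_s f_y/(0.85 f'_c b) = 124.04 mm.
β₁ = 0.666, so c = a/β₁ = 124.04/0.666 = 186.25 mm.
From the linear strain diagram with ε_cu = 0.003: ε_t = 0.003 (d − c)/c = 0.003 × (655 − 186.25)/186.25 = 0.00755.
Since ε_t ≥ 0.005, the section is tension-controlled.

ε_t ≈ 0.00755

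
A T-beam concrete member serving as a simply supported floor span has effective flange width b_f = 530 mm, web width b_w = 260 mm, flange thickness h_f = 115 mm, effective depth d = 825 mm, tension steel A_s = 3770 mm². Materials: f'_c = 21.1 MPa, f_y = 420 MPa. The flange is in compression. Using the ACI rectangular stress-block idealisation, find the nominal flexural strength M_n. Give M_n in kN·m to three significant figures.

M_n ≈ 1160 kN·m

Tension: T = A_s f_y = 3770 × 420 = 1583400 N.
Try a within the flange: a = T/(0.85 f'_c b_f) = 1583400/(0.85 × 21.1 × 530) = 166.58 mm.
a = 166.58 > h_f = 115 mm: the block extends into the web. Split into flange-overhang and web parts.
C_f = 0.85 f'_c (b_f − b_w) h_f = 0.85 × 21.1 × (530 − 260) × 115 = 556882 N.
Remaining web compression depth: a_w = (T − C_f)/(0.85 f'_c b_w) = (1583400 − 556882)/(0.85 × 21.1 × 260) = 220.14 mm.
M_n = C_f(d − h_f/2) + (T − C_f)(d − a_w/2) = 556882 × (825 − 57.5) + 1026518 × (825 − 110.07) = 427.41 + 733.89 = 1161.30 × 10⁶ N·mm.
M_n = 1161.30 kN·m.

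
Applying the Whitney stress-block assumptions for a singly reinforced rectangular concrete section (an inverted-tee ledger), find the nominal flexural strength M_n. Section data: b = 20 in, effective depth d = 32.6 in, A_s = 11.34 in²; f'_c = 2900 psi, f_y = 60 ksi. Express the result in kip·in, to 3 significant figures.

M_n ≈ 17500 kip·in

T = A_s f_y = 11.34 × 60 = 680.4 kips.
a = T/(0.85 f'_c b) = 680.4/(0.85 × 2.9 × 20) = 13.801 in.
M_n = T(d − a/2) = 680.4 × (32.6 − 6.9005) = 17485.9 kip·in.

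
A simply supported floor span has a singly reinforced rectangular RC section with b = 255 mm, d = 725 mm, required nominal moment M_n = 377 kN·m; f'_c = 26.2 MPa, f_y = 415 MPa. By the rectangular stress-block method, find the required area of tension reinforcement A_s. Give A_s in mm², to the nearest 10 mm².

With M_n = 0.85 f'_c a b (d − a/2), solve the quadratic for a:
a = d − √(d² − 2M_n/(0.85 f'_c b)) = 725 − √(725² − 2 × 377×10⁶/(0.85 × 26.2 × 255)) = 98.22 mm.
A_s = 0.85 f'_c a b / f_y = 0.85 × 26.2 × 98.22 × 255 / 415 = 1344.0 mm².

A_s ≈ 1340 mm²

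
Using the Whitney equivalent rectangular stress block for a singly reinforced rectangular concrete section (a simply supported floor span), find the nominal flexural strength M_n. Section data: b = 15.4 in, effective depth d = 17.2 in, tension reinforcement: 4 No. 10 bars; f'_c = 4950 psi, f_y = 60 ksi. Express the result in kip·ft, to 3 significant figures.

M_n ≈ 377 kip·ft

A_s = 4 × 1.27 = 5.08 in².
T = A_s f_y = 5.08 × 60 = 304.8 kips.
a = T/(0.85 f'_c b) = 304.8/(0.85 × 4.95 × 15.4) = 4.704 in.
M_n = T(d − a/2) = 304.8 × (17.2 − 2.352) = 4525.7 kip·in = 4525.7/12 = 377.14 kip·ft.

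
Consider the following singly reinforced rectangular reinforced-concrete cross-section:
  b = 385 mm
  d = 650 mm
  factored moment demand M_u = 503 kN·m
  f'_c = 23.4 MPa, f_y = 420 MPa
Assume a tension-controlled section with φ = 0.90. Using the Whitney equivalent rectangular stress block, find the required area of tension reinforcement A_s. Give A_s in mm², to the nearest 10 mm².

M_n = M_u/φ = 503/0.90 = 558.889 kN·m.
With M_n = 0.85 f'_c a b (d − a/2), solve the quadratic for a:
a = d − √(d² − 2M_n/(0.85 f'_c b)) = 650 − √(650² − 2 × 558.889×10⁶/(0.85 × 23.4 × 385)) = 124.14 mm.
A_s = 0.85 f'_c a b / f_y = 0.85 × 23.4 × 124.14 × 385 / 420 = 2263.4 mm².

A_s ≈ 2260 mm²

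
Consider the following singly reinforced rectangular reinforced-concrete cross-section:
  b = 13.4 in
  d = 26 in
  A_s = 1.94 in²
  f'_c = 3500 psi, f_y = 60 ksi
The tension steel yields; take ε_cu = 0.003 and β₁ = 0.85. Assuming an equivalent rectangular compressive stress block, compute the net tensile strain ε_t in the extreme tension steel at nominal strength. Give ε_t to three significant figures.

ε_t ≈ 0.0197

a = A_s f_y/(0.85 f'_c b) = 2.920 in.
β₁ = 0.85, so c = a/β₁ = 2.920/0.85 = 3.435 in.
From the linear strain diagram with ε_cu = 0.003: ε_t = 0.003 (d − c)/c = 0.003 × (26 − 3.435)/3.435 = 0.0197.
Since ε_t ≥ 0.005, the section is tension-controlled.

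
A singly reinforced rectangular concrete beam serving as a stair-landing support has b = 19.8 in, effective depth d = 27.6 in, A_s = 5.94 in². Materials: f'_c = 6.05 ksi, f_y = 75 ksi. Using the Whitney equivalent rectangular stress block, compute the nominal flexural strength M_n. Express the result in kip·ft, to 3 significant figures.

M_n ≈ 943 kip·ft

T = A_s f_y = 5.94 × 75 = 445.5 kips.
a = T/(0.85 f'_c b) = 445.5/(0.85 × 6.05 × 19.8) = 4.375 in.
M_n = T(d − a/2) = 445.5 × (27.6 − 2.1875) = 11321.3 kip·in = 11321.3/12 = 943.44 kip·ft.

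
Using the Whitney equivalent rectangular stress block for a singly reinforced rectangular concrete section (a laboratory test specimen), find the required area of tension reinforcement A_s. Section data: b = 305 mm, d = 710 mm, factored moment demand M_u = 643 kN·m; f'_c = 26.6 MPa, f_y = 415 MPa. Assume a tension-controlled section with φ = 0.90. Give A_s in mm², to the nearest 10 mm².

M_n = M_u/φ = 643/0.90 = 714.444 kN·m.
With M_n = 0.85 f'_c a b (d − a/2), solve the quadratic for a:
a = d − √(d² − 2M_n/(0.85 f'_c b)) = 710 − √(710² − 2 × 714.444×10⁶/(0.85 × 26.6 × 305)) = 165.12 mm.
A_s = 0.85 f'_c a b / f_y = 0.85 × 26.6 × 165.12 × 305 / 415 = 2743.8 mm².

A_s ≈ 2740 mm²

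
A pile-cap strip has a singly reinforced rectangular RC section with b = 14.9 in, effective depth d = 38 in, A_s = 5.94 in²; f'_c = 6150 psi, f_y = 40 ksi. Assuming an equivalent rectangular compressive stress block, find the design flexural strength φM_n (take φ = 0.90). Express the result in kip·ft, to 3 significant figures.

φM_n ≈ 650 kip·ft

T = A_s f_y = 5.94 × 40 = 237.6 kips.
a = T/(0.85 f'_c b) = 237.6/(0.85 × 6.15 × 14.9) = 3.050 in.
M_n = T(d − a/2) = 237.6 × (38 − 1.525) = 8666.5 kip·in = 8666.5/12 = 722.21 kip·ft.
φM_n = 0.90 × 722.21 = 649.99 kip·ft.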